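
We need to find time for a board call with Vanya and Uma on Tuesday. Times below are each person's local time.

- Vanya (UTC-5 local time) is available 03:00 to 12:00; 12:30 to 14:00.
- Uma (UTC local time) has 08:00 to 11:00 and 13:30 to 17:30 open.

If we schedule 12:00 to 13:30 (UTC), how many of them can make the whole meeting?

1

Vanya in UTC: 08:00-17:00, 17:30-19:00 (add 5h to convert from UTC-5).
Uma in UTC: 08:00-11:00, 13:30-17:30.
Vanya can make the full 12:00-13:30 slot — that's 1.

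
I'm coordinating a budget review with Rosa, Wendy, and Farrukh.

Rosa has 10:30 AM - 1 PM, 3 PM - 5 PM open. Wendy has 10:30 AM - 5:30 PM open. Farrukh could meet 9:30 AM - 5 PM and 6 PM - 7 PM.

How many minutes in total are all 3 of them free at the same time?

270

Rosa ∩ Wendy: 10:30-13:00, 15:00-17:00.
Rosa ∩ Wendy ∩ Farrukh: 10:30-13:00, 15:00-17:00.
Those are the intersection windows.
Summing the common windows: 150 + 120 = 270 minutes.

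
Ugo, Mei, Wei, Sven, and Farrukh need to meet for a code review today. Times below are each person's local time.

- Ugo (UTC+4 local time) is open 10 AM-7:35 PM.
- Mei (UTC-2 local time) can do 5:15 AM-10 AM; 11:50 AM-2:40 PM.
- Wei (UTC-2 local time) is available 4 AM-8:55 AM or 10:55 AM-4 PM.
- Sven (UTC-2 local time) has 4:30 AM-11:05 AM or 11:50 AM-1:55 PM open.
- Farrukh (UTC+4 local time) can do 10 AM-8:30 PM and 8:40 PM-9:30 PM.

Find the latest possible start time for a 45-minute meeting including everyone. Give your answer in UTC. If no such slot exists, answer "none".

Ugo in UTC: 06:00-15:35 (subtract 4h to convert from UTC+4).
Mei in UTC: 07:15-12:00, 13:50-16:40 (add 2h to convert from UTC-2).
Wei in UTC: 06:00-10:55, 12:55-18:00 (add 2h to convert from UTC-2).
Sven in UTC: 06:30-13:05, 13:50-15:55 (add 2h to convert from UTC-2).
Farrukh in UTC: 06:00-16:30, 16:40-17:30 (subtract 4h to convert from UTC+4).
Ugo ∩ Mei: 07:15-12:00, 13:50-15:35.
Ugo ∩ Mei ∩ Wei: 07:15-10:55, 13:50-15:35.
Ugo ∩ Mei ∩ Wei ∩ Sven: 07:15-10:55, 13:50-15:35.
Ugo ∩ Mei ∩ Wei ∩ Sven ∩ Farrukh: 07:15-10:55, 13:50-15:35.
The last common window of at least 45 minutes is 13:50-15:35; a 45-minute meeting can start as late as 14:50 and still end by 15:35.

14:50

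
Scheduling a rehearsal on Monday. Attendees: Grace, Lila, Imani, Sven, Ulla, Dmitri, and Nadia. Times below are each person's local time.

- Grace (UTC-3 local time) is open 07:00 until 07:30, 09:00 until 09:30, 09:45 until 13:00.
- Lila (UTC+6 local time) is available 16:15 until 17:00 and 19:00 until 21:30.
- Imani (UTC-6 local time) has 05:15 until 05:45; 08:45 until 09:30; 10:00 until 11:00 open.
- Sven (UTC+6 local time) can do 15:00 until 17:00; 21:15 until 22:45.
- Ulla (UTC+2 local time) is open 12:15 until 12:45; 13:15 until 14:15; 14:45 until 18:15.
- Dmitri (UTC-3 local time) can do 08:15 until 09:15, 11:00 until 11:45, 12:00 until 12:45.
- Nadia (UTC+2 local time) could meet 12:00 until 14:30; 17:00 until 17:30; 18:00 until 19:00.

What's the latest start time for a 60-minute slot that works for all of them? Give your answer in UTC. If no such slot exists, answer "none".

Grace in UTC: 10:00-10:30, 12:00-12:30, 12:45-16:00 (add 3h to convert from UTC-3).
Lila in UTC: 10:15-11:00, 13:00-15:30 (subtract 6h to convert from UTC+6).
Imani in UTC: 11:15-11:45, 14:45-15:30, 16:00-17:00 (add 6h to convert from UTC-6).
Sven in UTC: 09:00-11:00, 15:15-16:45 (subtract 6h to convert from UTC+6).
Ulla in UTC: 10:15-10:45, 11:15-12:15, 12:45-16:15 (subtract 2h to convert from UTC+2).
Dmitri in UTC: 11:15-12:15, 14:00-14:45, 15:00-15:45 (add 3h to convert from UTC-3).
Nadia in UTC: 10:00-12:30, 15:00-15:30, 16:00-17:00 (subtract 2h to convert from UTC+2).
Grace ∩ Lila: 10:15-10:30, 13:00-15:30.
Grace ∩ Lila ∩ Imani: 14:45-15:30.
Grace ∩ Lila ∩ Imani ∩ Sven: 15:15-15:30.
Grace ∩ Lila ∩ Imani ∩ Sven ∩ Ulla: 15:15-15:30.
Grace ∩ Lila ∩ Imani ∩ Sven ∩ Ulla ∩ Dmitri: 15:15-15:30.
Grace ∩ Lila ∩ Imani ∩ Sven ∩ Ulla ∩ Dmitri ∩ Nadia: 15:15-15:30.
No common window is at least 60 minutes long.

none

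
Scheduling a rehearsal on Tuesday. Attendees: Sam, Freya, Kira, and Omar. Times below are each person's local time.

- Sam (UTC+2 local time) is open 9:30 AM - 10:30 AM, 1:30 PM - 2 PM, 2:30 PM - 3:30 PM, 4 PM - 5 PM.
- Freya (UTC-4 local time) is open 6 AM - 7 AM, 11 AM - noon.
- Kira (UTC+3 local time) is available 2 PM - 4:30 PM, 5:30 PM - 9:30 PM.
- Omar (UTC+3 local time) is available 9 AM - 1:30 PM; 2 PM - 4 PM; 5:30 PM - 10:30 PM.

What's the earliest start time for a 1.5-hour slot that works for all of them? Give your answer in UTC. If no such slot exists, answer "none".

none

Sam in UTC: 07:30-08:30, 11:30-12:00, 12:30-13:30, 14:00-15:00 (subtract 2h to convert from UTC+2).
Freya in UTC: 10:00-11:00, 15:00-16:00 (add 4h to convert from UTC-4).
Kira in UTC: 11:00-13:30, 14:30-18:30 (subtract 3h to convert from UTC+3).
Omar in UTC: 06:00-10:30, 11:00-13:00, 14:30-19:30 (subtract 3h to convert from UTC+3).
Sam ∩ Freya: ∅.
Sam ∩ Freya ∩ Kira: ∅.
Sam ∩ Freya ∩ Kira ∩ Omar: ∅.
There is no time when everyone is free.
No common window is at least 90 minutes long.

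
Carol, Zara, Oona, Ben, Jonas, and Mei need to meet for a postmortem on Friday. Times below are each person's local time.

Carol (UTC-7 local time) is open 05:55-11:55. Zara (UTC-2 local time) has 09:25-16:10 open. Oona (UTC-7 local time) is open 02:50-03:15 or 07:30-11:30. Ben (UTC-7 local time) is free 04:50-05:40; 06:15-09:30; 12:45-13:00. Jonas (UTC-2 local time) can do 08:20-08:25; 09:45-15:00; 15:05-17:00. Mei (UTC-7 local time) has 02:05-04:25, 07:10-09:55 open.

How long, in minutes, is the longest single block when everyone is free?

Carol in UTC: 12:55-18:55 (add 7h to convert from UTC-7).
Zara in UTC: 11:25-18:10 (add 2h to convert from UTC-2).
Oona in UTC: 09:50-10:15, 14:30-18:30 (add 7h to convert from UTC-7).
Ben in UTC: 11:50-12:40, 13:15-16:30, 19:45-20:00 (add 7h to convert from UTC-7).
Jonas in UTC: 10:20-10:25, 11:45-17:00, 17:05-19:00 (add 2h to convert from UTC-2).
Mei in UTC: 09:05-11:25, 14:10-16:55 (add 7h to convert from UTC-7).
Carol ∩ Zara: 12:55-18:10.
Carol ∩ Zara ∩ Oona: 14:30-18:10.
Carol ∩ Zara ∩ Oona ∩ Ben: 14:30-16:30.
Carol ∩ Zara ∩ Oona ∩ Ben ∩ Jonas: 14:30-16:30.
Carol ∩ Zara ∩ Oona ∩ Ben ∩ Jonas ∩ Mei: 14:30-16:30.
The longest is 14:30-16:30 at 120 minutes.

120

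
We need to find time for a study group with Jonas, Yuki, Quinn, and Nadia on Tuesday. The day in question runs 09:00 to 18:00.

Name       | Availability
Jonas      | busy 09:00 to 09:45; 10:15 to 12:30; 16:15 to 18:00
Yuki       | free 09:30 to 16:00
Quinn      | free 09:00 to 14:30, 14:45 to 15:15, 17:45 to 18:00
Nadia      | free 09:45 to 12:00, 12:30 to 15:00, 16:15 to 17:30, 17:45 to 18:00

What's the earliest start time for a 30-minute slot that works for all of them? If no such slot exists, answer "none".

Jonas free: 09:45-10:15, 12:30-16:15 (invert busy blocks within the working day).
Yuki free: 09:30-16:00.
Quinn free: 09:00-14:30, 14:45-15:15, 17:45-18:00.
Nadia free: 09:45-12:00, 12:30-15:00, 16:15-17:30, 17:45-18:00.
Jonas ∩ Yuki: 09:45-10:15, 12:30-16:00.
Jonas ∩ Yuki ∩ Quinn: 09:45-10:15, 12:30-14:30, 14:45-15:15.
Jonas ∩ Yuki ∩ Quinn ∩ Nadia: 09:45-10:15, 12:30-14:30, 14:45-15:00.
So the common availability across everyone is 09:45-10:15, 12:30-14:30, 14:45-15:00.
The first common window of at least 30 minutes is 09:45-10:15, so the earliest start is 09:45.

09:45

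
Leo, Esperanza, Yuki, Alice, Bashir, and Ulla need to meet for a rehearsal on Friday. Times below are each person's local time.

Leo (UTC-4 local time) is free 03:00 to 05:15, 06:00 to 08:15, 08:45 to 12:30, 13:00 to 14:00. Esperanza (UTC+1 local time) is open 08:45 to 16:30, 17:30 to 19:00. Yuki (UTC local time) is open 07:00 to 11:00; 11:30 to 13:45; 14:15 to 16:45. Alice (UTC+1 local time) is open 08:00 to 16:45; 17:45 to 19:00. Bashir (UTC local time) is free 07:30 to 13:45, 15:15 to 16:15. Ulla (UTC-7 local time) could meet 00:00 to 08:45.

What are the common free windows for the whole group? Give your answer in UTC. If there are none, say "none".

07:45-09:15, 10:00-11:00, 11:30-12:15, 12:45-13:45, 15:15-15:30

Leo in UTC: 07:00-09:15, 10:00-12:15, 12:45-16:30, 17:00-18:00 (add 4h to convert from UTC-4).
Esperanza in UTC: 07:45-15:30, 16:30-18:00 (subtract 1h to convert from UTC+1).
Yuki in UTC: 07:00-11:00, 11:30-13:45, 14:15-16:45.
Alice in UTC: 07:00-15:45, 16:45-18:00 (subtract 1h to convert from UTC+1).
Bashir in UTC: 07:30-13:45, 15:15-16:15.
Ulla in UTC: 07:00-15:45 (add 7h to convert from UTC-7).
Leo ∩ Esperanza: 07:45-09:15, 10:00-12:15, 12:45-15:30, 17:00-18:00.
Leo ∩ Esperanza ∩ Yuki: 07:45-09:15, 10:00-11:00, 11:30-12:15, 12:45-13:45, 14:15-15:30.
Leo ∩ Esperanza ∩ Yuki ∩ Alice: 07:45-09:15, 10:00-11:00, 11:30-12:15, 12:45-13:45, 14:15-15:30.
Leo ∩ Esperanza ∩ Yuki ∩ Alice ∩ Bashir: 07:45-09:15, 10:00-11:00, 11:30-12:15, 12:45-13:45, 15:15-15:30.
Leo ∩ Esperanza ∩ Yuki ∩ Alice ∩ Bashir ∩ Ulla: 07:45-09:15, 10:00-11:00, 11:30-12:15, 12:45-13:45, 15:15-15:30.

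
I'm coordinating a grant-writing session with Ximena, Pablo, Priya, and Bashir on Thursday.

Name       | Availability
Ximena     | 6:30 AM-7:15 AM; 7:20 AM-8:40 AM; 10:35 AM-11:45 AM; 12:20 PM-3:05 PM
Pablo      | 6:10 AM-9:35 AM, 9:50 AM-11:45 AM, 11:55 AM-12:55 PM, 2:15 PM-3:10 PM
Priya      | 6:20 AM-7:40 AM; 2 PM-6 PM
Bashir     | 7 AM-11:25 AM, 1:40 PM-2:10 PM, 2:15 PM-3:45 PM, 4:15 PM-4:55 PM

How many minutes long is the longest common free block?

50

Ximena ∩ Pablo: 06:30-07:15, 07:20-08:40, 10:35-11:45, 12:20-12:55, 14:15-15:05.
Ximena ∩ Pablo ∩ Priya: 06:30-07:15, 07:20-07:40, 14:15-15:05.
Ximena ∩ Pablo ∩ Priya ∩ Bashir: 07:00-07:15, 07:20-07:40, 14:15-15:05.
The longest is 14:15-15:05 at 50 minutes.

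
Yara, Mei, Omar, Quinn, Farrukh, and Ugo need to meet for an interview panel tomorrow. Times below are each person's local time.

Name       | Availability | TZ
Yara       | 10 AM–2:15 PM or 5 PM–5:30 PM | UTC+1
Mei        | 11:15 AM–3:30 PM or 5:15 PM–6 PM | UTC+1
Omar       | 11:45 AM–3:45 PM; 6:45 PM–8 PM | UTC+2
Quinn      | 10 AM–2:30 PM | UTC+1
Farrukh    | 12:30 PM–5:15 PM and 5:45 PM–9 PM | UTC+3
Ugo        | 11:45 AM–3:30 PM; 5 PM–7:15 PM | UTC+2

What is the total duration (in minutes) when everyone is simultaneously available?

Yara in UTC: 09:00-13:15, 16:00-16:30 (subtract 1h to convert from UTC+1).
Mei in UTC: 10:15-14:30, 16:15-17:00 (subtract 1h to convert from UTC+1).
Omar in UTC: 09:45-13:45, 16:45-18:00 (subtract 2h to convert from UTC+2).
Quinn in UTC: 09:00-13:30 (subtract 1h to convert from UTC+1).
Farrukh in UTC: 09:30-14:15, 14:45-18:00 (subtract 3h to convert from UTC+3).
Ugo in UTC: 09:45-13:30, 15:00-17:15 (subtract 2h to convert from UTC+2).
Yara ∩ Mei: 10:15-13:15, 16:15-16:30.
Yara ∩ Mei ∩ Omar: 10:15-13:15.
Yara ∩ Mei ∩ Omar ∩ Quinn: 10:15-13:15.
Yara ∩ Mei ∩ Omar ∩ Quinn ∩ Farrukh: 10:15-13:15.
Yara ∩ Mei ∩ Omar ∩ Quinn ∩ Farrukh ∩ Ugo: 10:15-13:15.
Those are the intersection windows.
That's a single block of 180 minutes.

180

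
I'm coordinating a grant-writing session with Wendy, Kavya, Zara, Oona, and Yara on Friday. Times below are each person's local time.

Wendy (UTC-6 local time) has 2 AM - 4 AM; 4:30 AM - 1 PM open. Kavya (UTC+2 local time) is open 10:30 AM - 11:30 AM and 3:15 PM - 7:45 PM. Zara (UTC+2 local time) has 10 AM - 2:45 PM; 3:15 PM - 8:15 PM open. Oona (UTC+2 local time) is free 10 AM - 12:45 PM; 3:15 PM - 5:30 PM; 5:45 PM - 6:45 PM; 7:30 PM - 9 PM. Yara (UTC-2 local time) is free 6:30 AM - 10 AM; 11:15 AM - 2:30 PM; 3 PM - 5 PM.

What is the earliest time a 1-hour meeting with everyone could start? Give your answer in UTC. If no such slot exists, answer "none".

08:30

Wendy in UTC: 08:00-10:00, 10:30-19:00 (add 6h to convert from UTC-6).
Kavya in UTC: 08:30-09:30, 13:15-17:45 (subtract 2h to convert from UTC+2).
Zara in UTC: 08:00-12:45, 13:15-18:15 (subtract 2h to convert from UTC+2).
Oona in UTC: 08:00-10:45, 13:15-15:30, 15:45-16:45, 17:30-19:00 (subtract 2h to convert from UTC+2).
Yara in UTC: 08:30-12:00, 13:15-16:30, 17:00-19:00 (add 2h to convert from UTC-2).
Wendy ∩ Kavya: 08:30-09:30, 13:15-17:45.
Wendy ∩ Kavya ∩ Zara: 08:30-09:30, 13:15-17:45.
Wendy ∩ Kavya ∩ Zara ∩ Oona: 08:30-09:30, 13:15-15:30, 15:45-16:45, 17:30-17:45.
Wendy ∩ Kavya ∩ Zara ∩ Oona ∩ Yara: 08:30-09:30, 13:15-15:30, 15:45-16:30, 17:30-17:45.
The first common window of at least 60 minutes is 08:30-09:30, so the earliest start is 08:30.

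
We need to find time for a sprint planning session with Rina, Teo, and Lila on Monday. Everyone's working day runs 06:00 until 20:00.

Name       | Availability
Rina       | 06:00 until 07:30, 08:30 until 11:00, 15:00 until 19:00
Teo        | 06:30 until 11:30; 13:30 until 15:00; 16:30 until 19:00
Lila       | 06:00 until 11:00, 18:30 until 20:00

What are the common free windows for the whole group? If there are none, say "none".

Rina ∩ Teo: 06:30-07:30, 08:30-11:00, 16:30-19:00.
Rina ∩ Teo ∩ Lila: 06:30-07:30, 08:30-11:00, 18:30-19:00.
So the common availability across everyone is 06:30-07:30, 08:30-11:00, 18:30-19:00.

06:30-07:30, 08:30-11:00, 18:30-19:00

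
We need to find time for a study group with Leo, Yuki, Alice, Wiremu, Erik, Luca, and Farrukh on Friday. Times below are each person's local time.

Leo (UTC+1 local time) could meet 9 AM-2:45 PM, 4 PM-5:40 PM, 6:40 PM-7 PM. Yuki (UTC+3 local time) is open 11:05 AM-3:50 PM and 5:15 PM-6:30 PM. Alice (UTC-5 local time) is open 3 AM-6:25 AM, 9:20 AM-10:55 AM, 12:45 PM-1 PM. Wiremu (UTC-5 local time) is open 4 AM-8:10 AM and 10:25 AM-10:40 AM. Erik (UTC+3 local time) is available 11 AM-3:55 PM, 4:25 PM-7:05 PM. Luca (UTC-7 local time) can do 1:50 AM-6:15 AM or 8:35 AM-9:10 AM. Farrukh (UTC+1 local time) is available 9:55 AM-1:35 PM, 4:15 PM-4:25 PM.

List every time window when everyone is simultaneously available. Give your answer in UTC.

Leo in UTC: 08:00-13:45, 15:00-16:40, 17:40-18:00 (subtract 1h to convert from UTC+1).
Yuki in UTC: 08:05-12:50, 14:15-15:30 (subtract 3h to convert from UTC+3).
Alice in UTC: 08:00-11:25, 14:20-15:55, 17:45-18:00 (add 5h to convert from UTC-5).
Wiremu in UTC: 09:00-13:10, 15:25-15:40 (add 5h to convert from UTC-5).
Erik in UTC: 08:00-12:55, 13:25-16:05 (subtract 3h to convert from UTC+3).
Luca in UTC: 08:50-13:15, 15:35-16:10 (add 7h to convert from UTC-7).
Farrukh in UTC: 08:55-12:35, 15:15-15:25 (subtract 1h to convert from UTC+1).
Leo ∩ Yuki: 08:05-12:50, 15:00-15:30.
Leo ∩ Yuki ∩ Alice: 08:05-11:25, 15:00-15:30.
Leo ∩ Yuki ∩ Alice ∩ Wiremu: 09:00-11:25, 15:25-15:30.
Leo ∩ Yuki ∩ Alice ∩ Wiremu ∩ Erik: 09:00-11:25, 15:25-15:30.
Leo ∩ Yuki ∩ Alice ∩ Wiremu ∩ Erik ∩ Luca: 09:00-11:25.
Leo ∩ Yuki ∩ Alice ∩ Wiremu ∩ Erik ∩ Luca ∩ Farrukh: 09:00-11:25.
Those are the intersection windows.

09:00-11:25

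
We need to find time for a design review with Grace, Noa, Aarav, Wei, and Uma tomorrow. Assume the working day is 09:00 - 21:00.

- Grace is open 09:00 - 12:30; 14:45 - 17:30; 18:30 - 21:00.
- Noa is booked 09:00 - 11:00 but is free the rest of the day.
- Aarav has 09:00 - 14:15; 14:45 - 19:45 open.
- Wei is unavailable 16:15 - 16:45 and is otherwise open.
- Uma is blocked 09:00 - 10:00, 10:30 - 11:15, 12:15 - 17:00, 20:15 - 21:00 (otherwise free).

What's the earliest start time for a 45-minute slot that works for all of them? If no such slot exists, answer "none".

11:15

Grace free: 09:00-12:30, 14:45-17:30, 18:30-21:00.
Noa free: 11:00-21:00 (invert busy blocks within the working day).
Aarav free: 09:00-14:15, 14:45-19:45.
Wei free: 09:00-16:15, 16:45-21:00 (invert busy blocks within the working day).
Uma free: 10:00-10:30, 11:15-12:15, 17:00-20:15 (invert busy blocks within the working day).
Grace ∩ Noa: 11:00-12:30, 14:45-17:30, 18:30-21:00.
Grace ∩ Noa ∩ Aarav: 11:00-12:30, 14:45-17:30, 18:30-19:45.
Grace ∩ Noa ∩ Aarav ∩ Wei: 11:00-12:30, 14:45-16:15, 16:45-17:30, 18:30-19:45.
Grace ∩ Noa ∩ Aarav ∩ Wei ∩ Uma: 11:15-12:15, 17:00-17:30, 18:30-19:45.
The first common window of at least 45 minutes is 11:15-12:15, so the earliest start is 11:15.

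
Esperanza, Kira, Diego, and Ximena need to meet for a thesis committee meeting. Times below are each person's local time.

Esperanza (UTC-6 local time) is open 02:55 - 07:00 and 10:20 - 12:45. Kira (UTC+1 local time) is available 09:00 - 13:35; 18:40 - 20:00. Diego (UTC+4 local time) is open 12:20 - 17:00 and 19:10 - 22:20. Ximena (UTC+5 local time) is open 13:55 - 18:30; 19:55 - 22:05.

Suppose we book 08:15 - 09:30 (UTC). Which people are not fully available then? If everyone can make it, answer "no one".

Diego, Esperanza, Ximena

Esperanza in UTC: 08:55-13:00, 16:20-18:45 (add 6h to convert from UTC-6).
Kira in UTC: 08:00-12:35, 17:40-19:00 (subtract 1h to convert from UTC+1).
Diego in UTC: 08:20-13:00, 15:10-18:20 (subtract 4h to convert from UTC+4).
Ximena in UTC: 08:55-13:30, 14:55-17:05 (subtract 5h to convert from UTC+5).
Esperanza: not fully free for 08:15-09:30. Kira: free for 08:15-09:30. Diego: not fully free for 08:15-09:30. Ximena: not fully free for 08:15-09:30.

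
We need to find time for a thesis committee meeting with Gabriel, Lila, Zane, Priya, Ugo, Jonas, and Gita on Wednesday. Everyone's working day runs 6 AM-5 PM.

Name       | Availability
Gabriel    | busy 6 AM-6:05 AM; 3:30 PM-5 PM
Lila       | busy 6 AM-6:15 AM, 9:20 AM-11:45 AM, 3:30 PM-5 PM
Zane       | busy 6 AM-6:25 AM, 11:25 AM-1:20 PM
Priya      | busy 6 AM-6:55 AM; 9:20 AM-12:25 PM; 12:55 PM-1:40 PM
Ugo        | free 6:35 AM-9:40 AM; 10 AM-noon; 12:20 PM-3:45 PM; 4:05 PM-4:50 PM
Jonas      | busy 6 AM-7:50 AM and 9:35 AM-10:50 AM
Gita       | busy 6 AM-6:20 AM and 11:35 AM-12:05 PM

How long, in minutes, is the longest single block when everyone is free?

110

Gabriel free: 06:05-15:30 (invert busy blocks within the working day).
Lila free: 06:15-09:20, 11:45-15:30 (invert busy blocks within the working day).
Zane free: 06:25-11:25, 13:20-17:00 (invert busy blocks within the working day).
Priya free: 06:55-09:20, 12:25-12:55, 13:40-17:00 (invert busy blocks within the working day).
Ugo free: 06:35-09:40, 10:00-12:00, 12:20-15:45, 16:05-16:50.
Jonas free: 07:50-09:35, 10:50-17:00 (invert busy blocks within the working day).
Gita free: 06:20-11:35, 12:05-17:00 (invert busy blocks within the working day).
Gabriel ∩ Lila: 06:15-09:20, 11:45-15:30.
Gabriel ∩ Lila ∩ Zane: 06:25-09:20, 13:20-15:30.
Gabriel ∩ Lila ∩ Zane ∩ Priya: 06:55-09:20, 13:40-15:30.
Gabriel ∩ Lila ∩ Zane ∩ Priya ∩ Ugo: 06:55-09:20, 13:40-15:30.
Gabriel ∩ Lila ∩ Zane ∩ Priya ∩ Ugo ∩ Jonas: 07:50-09:20, 13:40-15:30.
Gabriel ∩ Lila ∩ Zane ∩ Priya ∩ Ugo ∩ Jonas ∩ Gita: 07:50-09:20, 13:40-15:30.
The longest is 13:40-15:30 at 110 minutes.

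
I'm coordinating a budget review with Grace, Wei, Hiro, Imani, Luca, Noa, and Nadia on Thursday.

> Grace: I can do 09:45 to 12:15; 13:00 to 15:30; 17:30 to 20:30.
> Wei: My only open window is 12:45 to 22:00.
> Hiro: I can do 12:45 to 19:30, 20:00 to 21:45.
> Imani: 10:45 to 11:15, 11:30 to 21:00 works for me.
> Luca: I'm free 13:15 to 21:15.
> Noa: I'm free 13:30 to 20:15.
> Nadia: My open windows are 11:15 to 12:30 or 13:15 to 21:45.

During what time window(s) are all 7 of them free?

Grace ∩ Wei: 13:00-15:30, 17:30-20:30.
Grace ∩ Wei ∩ Hiro: 13:00-15:30, 17:30-19:30, 20:00-20:30.
Grace ∩ Wei ∩ Hiro ∩ Imani: 13:00-15:30, 17:30-19:30, 20:00-20:30.
Grace ∩ Wei ∩ Hiro ∩ Imani ∩ Luca: 13:15-15:30, 17:30-19:30, 20:00-20:30.
Grace ∩ Wei ∩ Hiro ∩ Imani ∩ Luca ∩ Noa: 13:30-15:30, 17:30-19:30, 20:00-20:15.
Grace ∩ Wei ∩ Hiro ∩ Imani ∩ Luca ∩ Noa ∩ Nadia: 13:30-15:30, 17:30-19:30, 20:00-20:15.
Those are the intersection windows.

13:30-15:30, 17:30-19:30, 20:00-20:15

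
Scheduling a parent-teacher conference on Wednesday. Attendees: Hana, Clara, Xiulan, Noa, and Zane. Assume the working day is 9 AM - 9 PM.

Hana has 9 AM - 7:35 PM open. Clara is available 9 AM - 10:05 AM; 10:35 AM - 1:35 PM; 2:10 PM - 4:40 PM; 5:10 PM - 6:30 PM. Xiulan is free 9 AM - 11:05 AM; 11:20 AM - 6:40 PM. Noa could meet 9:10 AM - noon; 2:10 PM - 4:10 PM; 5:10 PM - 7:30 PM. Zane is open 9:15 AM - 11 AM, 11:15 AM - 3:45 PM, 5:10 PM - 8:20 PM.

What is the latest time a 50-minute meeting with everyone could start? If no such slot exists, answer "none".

17:40

Hana ∩ Clara: 09:00-10:05, 10:35-13:35, 14:10-16:40, 17:10-18:30.
Hana ∩ Clara ∩ Xiulan: 09:00-10:05, 10:35-11:05, 11:20-13:35, 14:10-16:40, 17:10-18:30.
Hana ∩ Clara ∩ Xiulan ∩ Noa: 09:10-10:05, 10:35-11:05, 11:20-12:00, 14:10-16:10, 17:10-18:30.
Hana ∩ Clara ∩ Xiulan ∩ Noa ∩ Zane: 09:15-10:05, 10:35-11:00, 11:20-12:00, 14:10-15:45, 17:10-18:30.
Those are the intersection windows.
The last common window of at least 50 minutes is 17:10-18:30; a 50-minute meeting can start as late as 17:40 and still end by 18:30.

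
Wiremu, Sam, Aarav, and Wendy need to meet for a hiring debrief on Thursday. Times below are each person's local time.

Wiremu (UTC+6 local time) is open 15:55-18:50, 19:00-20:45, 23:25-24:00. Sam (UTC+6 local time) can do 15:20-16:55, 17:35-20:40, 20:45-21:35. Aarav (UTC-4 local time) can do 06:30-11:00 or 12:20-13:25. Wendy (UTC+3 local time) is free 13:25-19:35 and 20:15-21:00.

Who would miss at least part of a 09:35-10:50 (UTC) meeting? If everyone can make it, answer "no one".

Wiremu in UTC: 09:55-12:50, 13:00-14:45, 17:25-18:00 (subtract 6h to convert from UTC+6).
Sam in UTC: 09:20-10:55, 11:35-14:40, 14:45-15:35 (subtract 6h to convert from UTC+6).
Aarav in UTC: 10:30-15:00, 16:20-17:25 (add 4h to convert from UTC-4).
Wendy in UTC: 10:25-16:35, 17:15-18:00 (subtract 3h to convert from UTC+3).
Wiremu: not fully free for 09:35-10:50. Sam: free for 09:35-10:50. Aarav: not fully free for 09:35-10:50. Wendy: not fully free for 09:35-10:50.

Aarav, Wendy, Wiremu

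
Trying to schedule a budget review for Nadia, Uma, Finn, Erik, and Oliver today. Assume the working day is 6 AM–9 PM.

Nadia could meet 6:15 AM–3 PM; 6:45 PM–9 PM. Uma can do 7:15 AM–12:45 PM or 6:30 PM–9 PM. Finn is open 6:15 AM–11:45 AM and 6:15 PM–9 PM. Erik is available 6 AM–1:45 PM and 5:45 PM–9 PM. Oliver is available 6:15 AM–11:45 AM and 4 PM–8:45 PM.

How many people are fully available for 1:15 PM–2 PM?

Nadia can make the full 13:15-14:00 slot — that's 1.

1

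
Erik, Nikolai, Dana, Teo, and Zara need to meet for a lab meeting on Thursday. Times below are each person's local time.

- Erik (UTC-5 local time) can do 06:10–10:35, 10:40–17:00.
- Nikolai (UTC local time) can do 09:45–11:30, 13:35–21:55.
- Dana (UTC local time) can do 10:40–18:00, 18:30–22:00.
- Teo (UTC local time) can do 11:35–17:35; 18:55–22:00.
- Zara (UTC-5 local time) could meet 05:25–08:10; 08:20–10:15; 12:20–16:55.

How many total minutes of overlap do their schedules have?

Erik in UTC: 11:10-15:35, 15:40-22:00 (add 5h to convert from UTC-5).
Nikolai in UTC: 09:45-11:30, 13:35-21:55.
Dana in UTC: 10:40-18:00, 18:30-22:00.
Teo in UTC: 11:35-17:35, 18:55-22:00.
Zara in UTC: 10:25-13:10, 13:20-15:15, 17:20-21:55 (add 5h to convert from UTC-5).
Erik ∩ Nikolai: 11:10-11:30, 13:35-15:35, 15:40-21:55.
Erik ∩ Nikolai ∩ Dana: 11:10-11:30, 13:35-15:35, 15:40-18:00, 18:30-21:55.
Erik ∩ Nikolai ∩ Dana ∩ Teo: 13:35-15:35, 15:40-17:35, 18:55-21:55.
Erik ∩ Nikolai ∩ Dana ∩ Teo ∩ Zara: 13:35-15:15, 17:20-17:35, 18:55-21:55.
Those are the intersection windows.
Summing the common windows: 100 + 15 + 180 = 295 minutes.

295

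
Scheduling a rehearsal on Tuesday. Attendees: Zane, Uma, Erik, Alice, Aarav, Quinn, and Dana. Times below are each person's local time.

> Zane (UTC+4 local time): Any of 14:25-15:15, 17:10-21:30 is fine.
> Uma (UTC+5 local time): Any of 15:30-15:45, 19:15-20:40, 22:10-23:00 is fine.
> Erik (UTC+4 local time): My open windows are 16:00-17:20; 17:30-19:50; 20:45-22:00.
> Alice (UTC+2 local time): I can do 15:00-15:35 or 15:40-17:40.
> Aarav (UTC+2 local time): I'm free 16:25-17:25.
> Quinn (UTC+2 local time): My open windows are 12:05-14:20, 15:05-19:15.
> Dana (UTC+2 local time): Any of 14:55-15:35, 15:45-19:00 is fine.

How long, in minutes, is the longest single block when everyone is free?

60

Zane in UTC: 10:25-11:15, 13:10-17:30 (subtract 4h to convert from UTC+4).
Uma in UTC: 10:30-10:45, 14:15-15:40, 17:10-18:00 (subtract 5h to convert from UTC+5).
Erik in UTC: 12:00-13:20, 13:30-15:50, 16:45-18:00 (subtract 4h to convert from UTC+4).
Alice in UTC: 13:00-13:35, 13:40-15:40 (subtract 2h to convert from UTC+2).
Aarav in UTC: 14:25-15:25 (subtract 2h to convert from UTC+2).
Quinn in UTC: 10:05-12:20, 13:05-17:15 (subtract 2h to convert from UTC+2).
Dana in UTC: 12:55-13:35, 13:45-17:00 (subtract 2h to convert from UTC+2).
Zane ∩ Uma: 10:30-10:45, 14:15-15:40, 17:10-17:30.
Zane ∩ Uma ∩ Erik: 14:15-15:40, 17:10-17:30.
Zane ∩ Uma ∩ Erik ∩ Alice: 14:15-15:40.
Zane ∩ Uma ∩ Erik ∩ Alice ∩ Aarav: 14:25-15:25.
Zane ∩ Uma ∩ Erik ∩ Alice ∩ Aarav ∩ Quinn: 14:25-15:25.
Zane ∩ Uma ∩ Erik ∩ Alice ∩ Aarav ∩ Quinn ∩ Dana: 14:25-15:25.
So the common availability across everyone is 14:25-15:25.
The longest is 14:25-15:25 at 60 minutes.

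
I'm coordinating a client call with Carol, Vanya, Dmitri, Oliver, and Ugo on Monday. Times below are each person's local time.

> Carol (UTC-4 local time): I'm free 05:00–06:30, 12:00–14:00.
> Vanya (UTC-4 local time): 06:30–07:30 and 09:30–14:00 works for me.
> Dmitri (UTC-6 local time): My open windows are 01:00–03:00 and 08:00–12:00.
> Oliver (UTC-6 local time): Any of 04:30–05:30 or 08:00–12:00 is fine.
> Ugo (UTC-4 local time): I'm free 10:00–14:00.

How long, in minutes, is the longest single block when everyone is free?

Carol in UTC: 09:00-10:30, 16:00-18:00 (add 4h to convert from UTC-4).
Vanya in UTC: 10:30-11:30, 13:30-18:00 (add 4h to convert from UTC-4).
Dmitri in UTC: 07:00-09:00, 14:00-18:00 (add 6h to convert from UTC-6).
Oliver in UTC: 10:30-11:30, 14:00-18:00 (add 6h to convert from UTC-6).
Ugo in UTC: 14:00-18:00 (add 4h to convert from UTC-4).
Carol ∩ Vanya: 16:00-18:00.
Carol ∩ Vanya ∩ Dmitri: 16:00-18:00.
Carol ∩ Vanya ∩ Dmitri ∩ Oliver: 16:00-18:00.
Carol ∩ Vanya ∩ Dmitri ∩ Oliver ∩ Ugo: 16:00-18:00.
The longest is 16:00-18:00 at 120 minutes.

120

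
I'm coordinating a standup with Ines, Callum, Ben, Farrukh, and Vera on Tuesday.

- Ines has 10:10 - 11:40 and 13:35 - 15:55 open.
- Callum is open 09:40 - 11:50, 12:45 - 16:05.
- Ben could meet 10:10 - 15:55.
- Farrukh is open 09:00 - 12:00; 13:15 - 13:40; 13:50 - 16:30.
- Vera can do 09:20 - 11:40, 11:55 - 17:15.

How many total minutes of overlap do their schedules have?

220

Ines ∩ Callum: 10:10-11:40, 13:35-15:55.
Ines ∩ Callum ∩ Ben: 10:10-11:40, 13:35-15:55.
Ines ∩ Callum ∩ Ben ∩ Farrukh: 10:10-11:40, 13:35-13:40, 13:50-15:55.
Ines ∩ Callum ∩ Ben ∩ Farrukh ∩ Vera: 10:10-11:40, 13:35-13:40, 13:50-15:55.
Summing the common windows: 90 + 5 + 125 = 220 minutes.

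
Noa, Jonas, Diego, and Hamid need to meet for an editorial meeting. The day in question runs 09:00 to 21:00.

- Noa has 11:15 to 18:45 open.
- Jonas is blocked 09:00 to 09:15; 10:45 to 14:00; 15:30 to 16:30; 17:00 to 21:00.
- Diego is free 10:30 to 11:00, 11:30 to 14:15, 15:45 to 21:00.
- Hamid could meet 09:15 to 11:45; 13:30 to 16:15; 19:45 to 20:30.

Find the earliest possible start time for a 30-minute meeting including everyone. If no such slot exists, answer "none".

Noa free: 11:15-18:45.
Jonas free: 09:15-10:45, 14:00-15:30, 16:30-17:00 (invert busy blocks within the working day).
Diego free: 10:30-11:00, 11:30-14:15, 15:45-21:00.
Hamid free: 09:15-11:45, 13:30-16:15, 19:45-20:30.
Noa ∩ Jonas: 14:00-15:30, 16:30-17:00.
Noa ∩ Jonas ∩ Diego: 14:00-14:15, 16:30-17:00.
Noa ∩ Jonas ∩ Diego ∩ Hamid: 14:00-14:15.
No common window is at least 30 minutes long.

none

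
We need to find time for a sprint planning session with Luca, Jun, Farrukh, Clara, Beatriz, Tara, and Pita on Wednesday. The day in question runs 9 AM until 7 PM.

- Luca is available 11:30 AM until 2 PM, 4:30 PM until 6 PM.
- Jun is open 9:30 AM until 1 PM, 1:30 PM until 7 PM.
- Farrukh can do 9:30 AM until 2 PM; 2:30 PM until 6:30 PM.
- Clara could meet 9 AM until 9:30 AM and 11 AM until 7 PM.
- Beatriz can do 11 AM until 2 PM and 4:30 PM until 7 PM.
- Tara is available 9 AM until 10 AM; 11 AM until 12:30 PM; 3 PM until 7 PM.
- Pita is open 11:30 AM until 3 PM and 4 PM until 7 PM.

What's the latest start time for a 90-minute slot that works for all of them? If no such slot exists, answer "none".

16:30

Luca ∩ Jun: 11:30-13:00, 13:30-14:00, 16:30-18:00.
Luca ∩ Jun ∩ Farrukh: 11:30-13:00, 13:30-14:00, 16:30-18:00.
Luca ∩ Jun ∩ Farrukh ∩ Clara: 11:30-13:00, 13:30-14:00, 16:30-18:00.
Luca ∩ Jun ∩ Farrukh ∩ Clara ∩ Beatriz: 11:30-13:00, 13:30-14:00, 16:30-18:00.
Luca ∩ Jun ∩ Farrukh ∩ Clara ∩ Beatriz ∩ Tara: 11:30-12:30, 16:30-18:00.
Luca ∩ Jun ∩ Farrukh ∩ Clara ∩ Beatriz ∩ Tara ∩ Pita: 11:30-12:30, 16:30-18:00.
The last common window of at least 90 minutes is 16:30-18:00; a 90-minute meeting can start as late as 16:30 and still end by 18:00.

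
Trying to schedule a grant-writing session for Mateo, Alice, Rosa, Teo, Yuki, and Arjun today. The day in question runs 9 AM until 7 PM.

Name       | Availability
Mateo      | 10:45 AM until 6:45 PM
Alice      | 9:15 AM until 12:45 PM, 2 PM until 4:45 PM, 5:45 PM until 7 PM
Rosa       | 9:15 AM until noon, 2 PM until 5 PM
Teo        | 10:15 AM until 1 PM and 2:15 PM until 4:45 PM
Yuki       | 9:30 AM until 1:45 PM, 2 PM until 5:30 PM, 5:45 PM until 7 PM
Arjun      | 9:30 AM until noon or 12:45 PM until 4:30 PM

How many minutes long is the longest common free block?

135

Mateo ∩ Alice: 10:45-12:45, 14:00-16:45, 17:45-18:45.
Mateo ∩ Alice ∩ Rosa: 10:45-12:00, 14:00-16:45.
Mateo ∩ Alice ∩ Rosa ∩ Teo: 10:45-12:00, 14:15-16:45.
Mateo ∩ Alice ∩ Rosa ∩ Teo ∩ Yuki: 10:45-12:00, 14:15-16:45.
Mateo ∩ Alice ∩ Rosa ∩ Teo ∩ Yuki ∩ Arjun: 10:45-12:00, 14:15-16:30.
Those are the intersection windows.
The longest is 14:15-16:30 at 135 minutes.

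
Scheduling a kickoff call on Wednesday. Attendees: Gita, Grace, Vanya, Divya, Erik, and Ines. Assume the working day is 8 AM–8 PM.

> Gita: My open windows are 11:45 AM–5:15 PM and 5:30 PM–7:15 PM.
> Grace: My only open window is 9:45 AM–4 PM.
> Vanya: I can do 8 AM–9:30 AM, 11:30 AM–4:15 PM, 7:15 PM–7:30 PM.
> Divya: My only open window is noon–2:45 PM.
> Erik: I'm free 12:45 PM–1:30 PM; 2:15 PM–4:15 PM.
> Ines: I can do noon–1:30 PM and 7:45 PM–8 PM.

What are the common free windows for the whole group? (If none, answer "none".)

Gita ∩ Grace: 11:45-16:00.
Gita ∩ Grace ∩ Vanya: 11:45-16:00.
Gita ∩ Grace ∩ Vanya ∩ Divya: 12:00-14:45.
Gita ∩ Grace ∩ Vanya ∩ Divya ∩ Erik: 12:45-13:30, 14:15-14:45.
Gita ∩ Grace ∩ Vanya ∩ Divya ∩ Erik ∩ Ines: 12:45-13:30.
So the common availability across everyone is 12:45-13:30.

12:45-13:30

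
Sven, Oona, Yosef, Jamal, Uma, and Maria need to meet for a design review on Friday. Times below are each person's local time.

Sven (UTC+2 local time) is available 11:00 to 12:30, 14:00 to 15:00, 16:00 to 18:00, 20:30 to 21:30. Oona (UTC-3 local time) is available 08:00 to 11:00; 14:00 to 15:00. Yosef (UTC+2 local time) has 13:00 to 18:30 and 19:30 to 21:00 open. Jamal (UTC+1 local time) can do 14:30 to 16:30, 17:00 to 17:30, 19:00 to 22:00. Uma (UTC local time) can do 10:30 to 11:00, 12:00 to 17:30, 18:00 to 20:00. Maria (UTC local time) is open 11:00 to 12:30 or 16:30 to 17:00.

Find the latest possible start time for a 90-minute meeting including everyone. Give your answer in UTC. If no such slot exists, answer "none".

Sven in UTC: 09:00-10:30, 12:00-13:00, 14:00-16:00, 18:30-19:30 (subtract 2h to convert from UTC+2).
Oona in UTC: 11:00-14:00, 17:00-18:00 (add 3h to convert from UTC-3).
Yosef in UTC: 11:00-16:30, 17:30-19:00 (subtract 2h to convert from UTC+2).
Jamal in UTC: 13:30-15:30, 16:00-16:30, 18:00-21:00 (subtract 1h to convert from UTC+1).
Uma in UTC: 10:30-11:00, 12:00-17:30, 18:00-20:00.
Maria in UTC: 11:00-12:30, 16:30-17:00.
Sven ∩ Oona: 12:00-13:00.
Sven ∩ Oona ∩ Yosef: 12:00-13:00.
Sven ∩ Oona ∩ Yosef ∩ Jamal: ∅.
Sven ∩ Oona ∩ Yosef ∩ Jamal ∩ Uma: ∅.
Sven ∩ Oona ∩ Yosef ∩ Jamal ∩ Uma ∩ Maria: ∅.
There is no time when everyone is free.
No common window is at least 90 minutes long.

none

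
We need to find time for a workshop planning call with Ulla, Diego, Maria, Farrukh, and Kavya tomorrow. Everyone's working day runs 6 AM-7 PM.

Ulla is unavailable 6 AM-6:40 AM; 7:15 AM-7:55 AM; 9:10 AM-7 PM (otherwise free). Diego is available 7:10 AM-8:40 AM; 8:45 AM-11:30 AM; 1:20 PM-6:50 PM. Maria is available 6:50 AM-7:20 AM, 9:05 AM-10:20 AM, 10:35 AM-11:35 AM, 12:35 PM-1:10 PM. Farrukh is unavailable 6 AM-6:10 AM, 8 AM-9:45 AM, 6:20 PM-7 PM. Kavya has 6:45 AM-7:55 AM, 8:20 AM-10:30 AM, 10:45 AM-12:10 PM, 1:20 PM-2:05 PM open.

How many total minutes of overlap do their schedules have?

Ulla free: 06:40-07:15, 07:55-09:10 (invert busy blocks within the working day).
Diego free: 07:10-08:40, 08:45-11:30, 13:20-18:50.
Maria free: 06:50-07:20, 09:05-10:20, 10:35-11:35, 12:35-13:10.
Farrukh free: 06:10-08:00, 09:45-18:20 (invert busy blocks within the working day).
Kavya free: 06:45-07:55, 08:20-10:30, 10:45-12:10, 13:20-14:05.
Ulla ∩ Diego: 07:10-07:15, 07:55-08:40, 08:45-09:10.
Ulla ∩ Diego ∩ Maria: 07:10-07:15, 09:05-09:10.
Ulla ∩ Diego ∩ Maria ∩ Farrukh: 07:10-07:15.
Ulla ∩ Diego ∩ Maria ∩ Farrukh ∩ Kavya: 07:10-07:15.
That's a single block of 5 minutes.

5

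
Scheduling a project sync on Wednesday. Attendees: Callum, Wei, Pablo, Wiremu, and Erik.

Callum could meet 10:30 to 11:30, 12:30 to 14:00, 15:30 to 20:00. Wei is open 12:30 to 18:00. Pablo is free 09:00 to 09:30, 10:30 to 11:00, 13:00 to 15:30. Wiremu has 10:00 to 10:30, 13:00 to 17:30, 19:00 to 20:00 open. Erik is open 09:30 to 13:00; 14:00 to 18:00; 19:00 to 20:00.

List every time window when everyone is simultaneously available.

none

Callum ∩ Wei: 12:30-14:00, 15:30-18:00.
Callum ∩ Wei ∩ Pablo: 13:00-14:00.
Callum ∩ Wei ∩ Pablo ∩ Wiremu: 13:00-14:00.
Callum ∩ Wei ∩ Pablo ∩ Wiremu ∩ Erik: ∅.
There is no time when everyone is free.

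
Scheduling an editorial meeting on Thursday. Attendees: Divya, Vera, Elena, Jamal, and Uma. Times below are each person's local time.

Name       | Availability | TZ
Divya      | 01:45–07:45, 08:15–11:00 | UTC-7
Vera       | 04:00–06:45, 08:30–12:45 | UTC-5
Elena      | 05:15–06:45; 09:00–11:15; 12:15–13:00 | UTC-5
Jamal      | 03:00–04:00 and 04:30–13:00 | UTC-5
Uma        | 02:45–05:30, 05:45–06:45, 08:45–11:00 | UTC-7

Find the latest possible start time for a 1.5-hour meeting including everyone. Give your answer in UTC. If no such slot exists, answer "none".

10:15

Divya in UTC: 08:45-14:45, 15:15-18:00 (add 7h to convert from UTC-7).
Vera in UTC: 09:00-11:45, 13:30-17:45 (add 5h to convert from UTC-5).
Elena in UTC: 10:15-11:45, 14:00-16:15, 17:15-18:00 (add 5h to convert from UTC-5).
Jamal in UTC: 08:00-09:00, 09:30-18:00 (add 5h to convert from UTC-5).
Uma in UTC: 09:45-12:30, 12:45-13:45, 15:45-18:00 (add 7h to convert from UTC-7).
Divya ∩ Vera: 09:00-11:45, 13:30-14:45, 15:15-17:45.
Divya ∩ Vera ∩ Elena: 10:15-11:45, 14:00-14:45, 15:15-16:15, 17:15-17:45.
Divya ∩ Vera ∩ Elena ∩ Jamal: 10:15-11:45, 14:00-14:45, 15:15-16:15, 17:15-17:45.
Divya ∩ Vera ∩ Elena ∩ Jamal ∩ Uma: 10:15-11:45, 15:45-16:15, 17:15-17:45.
So the common availability across everyone is 10:15-11:45, 15:45-16:15, 17:15-17:45.
The last common window of at least 90 minutes is 10:15-11:45; a 90-minute meeting can start as late as 10:15 and still end by 11:45.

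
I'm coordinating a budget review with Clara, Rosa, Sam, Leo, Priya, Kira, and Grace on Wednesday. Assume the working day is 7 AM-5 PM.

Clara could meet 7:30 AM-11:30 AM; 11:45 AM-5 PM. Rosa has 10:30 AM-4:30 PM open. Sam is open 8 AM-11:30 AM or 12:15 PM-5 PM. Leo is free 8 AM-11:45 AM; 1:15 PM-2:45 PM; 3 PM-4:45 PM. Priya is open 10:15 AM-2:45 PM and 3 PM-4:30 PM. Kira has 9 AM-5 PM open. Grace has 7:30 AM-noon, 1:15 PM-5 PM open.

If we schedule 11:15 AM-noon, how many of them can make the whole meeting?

Rosa, Priya, Kira, and Grace can make the full 11:15-12:00 slot — that's 4.

4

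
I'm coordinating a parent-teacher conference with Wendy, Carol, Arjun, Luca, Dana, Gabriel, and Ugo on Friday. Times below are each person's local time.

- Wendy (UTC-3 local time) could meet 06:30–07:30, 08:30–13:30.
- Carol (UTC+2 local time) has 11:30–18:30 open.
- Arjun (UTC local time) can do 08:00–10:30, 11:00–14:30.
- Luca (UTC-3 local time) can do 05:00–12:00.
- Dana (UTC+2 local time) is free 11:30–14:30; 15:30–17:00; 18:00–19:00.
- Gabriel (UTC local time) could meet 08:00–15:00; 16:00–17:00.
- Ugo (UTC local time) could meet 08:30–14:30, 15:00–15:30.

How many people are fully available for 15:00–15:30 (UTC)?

Wendy in UTC: 09:30-10:30, 11:30-16:30 (add 3h to convert from UTC-3).
Carol in UTC: 09:30-16:30 (subtract 2h to convert from UTC+2).
Arjun in UTC: 08:00-10:30, 11:00-14:30.
Luca in UTC: 08:00-15:00 (add 3h to convert from UTC-3).
Dana in UTC: 09:30-12:30, 13:30-15:00, 16:00-17:00 (subtract 2h to convert from UTC+2).
Gabriel in UTC: 08:00-15:00, 16:00-17:00.
Ugo in UTC: 08:30-14:30, 15:00-15:30.
Wendy, Carol, and Ugo can make the full 15:00-15:30 slot — that's 3.

3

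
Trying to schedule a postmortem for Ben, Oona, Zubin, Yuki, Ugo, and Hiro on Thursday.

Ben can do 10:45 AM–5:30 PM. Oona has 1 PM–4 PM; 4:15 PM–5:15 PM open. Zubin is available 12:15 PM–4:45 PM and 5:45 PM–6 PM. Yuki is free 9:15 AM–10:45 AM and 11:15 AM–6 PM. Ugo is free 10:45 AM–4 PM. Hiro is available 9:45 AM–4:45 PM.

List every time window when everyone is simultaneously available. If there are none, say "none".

Ben ∩ Oona: 13:00-16:00, 16:15-17:15.
Ben ∩ Oona ∩ Zubin: 13:00-16:00, 16:15-16:45.
Ben ∩ Oona ∩ Zubin ∩ Yuki: 13:00-16:00, 16:15-16:45.
Ben ∩ Oona ∩ Zubin ∩ Yuki ∩ Ugo: 13:00-16:00.
Ben ∩ Oona ∩ Zubin ∩ Yuki ∩ Ugo ∩ Hiro: 13:00-16:00.
Those are the intersection windows.

13:00-16:00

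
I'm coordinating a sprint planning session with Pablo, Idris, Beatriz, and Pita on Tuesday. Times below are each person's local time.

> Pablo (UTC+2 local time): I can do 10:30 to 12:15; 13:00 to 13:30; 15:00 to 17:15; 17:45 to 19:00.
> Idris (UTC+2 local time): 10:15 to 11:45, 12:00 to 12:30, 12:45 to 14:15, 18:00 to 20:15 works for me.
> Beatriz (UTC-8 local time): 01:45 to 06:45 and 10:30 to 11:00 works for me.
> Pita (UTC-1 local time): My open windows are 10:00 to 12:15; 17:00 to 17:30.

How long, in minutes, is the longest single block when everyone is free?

30

Pablo in UTC: 08:30-10:15, 11:00-11:30, 13:00-15:15, 15:45-17:00 (subtract 2h to convert from UTC+2).
Idris in UTC: 08:15-09:45, 10:00-10:30, 10:45-12:15, 16:00-18:15 (subtract 2h to convert from UTC+2).
Beatriz in UTC: 09:45-14:45, 18:30-19:00 (add 8h to convert from UTC-8).
Pita in UTC: 11:00-13:15, 18:00-18:30 (add 1h to convert from UTC-1).
Pablo ∩ Idris: 08:30-09:45, 10:00-10:15, 11:00-11:30, 16:00-17:00.
Pablo ∩ Idris ∩ Beatriz: 10:00-10:15, 11:00-11:30.
Pablo ∩ Idris ∩ Beatriz ∩ Pita: 11:00-11:30.
The longest is 11:00-11:30 at 30 minutes.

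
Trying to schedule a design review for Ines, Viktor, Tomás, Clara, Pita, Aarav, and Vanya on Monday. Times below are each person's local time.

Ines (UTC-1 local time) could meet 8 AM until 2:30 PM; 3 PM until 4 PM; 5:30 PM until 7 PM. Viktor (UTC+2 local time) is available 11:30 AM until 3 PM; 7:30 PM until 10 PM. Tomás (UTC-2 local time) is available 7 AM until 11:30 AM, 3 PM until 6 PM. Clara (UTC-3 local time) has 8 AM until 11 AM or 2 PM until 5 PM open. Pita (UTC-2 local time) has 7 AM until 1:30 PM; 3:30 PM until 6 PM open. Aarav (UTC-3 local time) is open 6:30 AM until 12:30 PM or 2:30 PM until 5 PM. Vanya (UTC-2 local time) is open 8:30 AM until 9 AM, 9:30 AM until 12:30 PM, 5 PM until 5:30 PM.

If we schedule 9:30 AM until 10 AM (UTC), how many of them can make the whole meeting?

5

Ines in UTC: 09:00-15:30, 16:00-17:00, 18:30-20:00 (add 1h to convert from UTC-1).
Viktor in UTC: 09:30-13:00, 17:30-20:00 (subtract 2h to convert from UTC+2).
Tomás in UTC: 09:00-13:30, 17:00-20:00 (add 2h to convert from UTC-2).
Clara in UTC: 11:00-14:00, 17:00-20:00 (add 3h to convert from UTC-3).
Pita in UTC: 09:00-15:30, 17:30-20:00 (add 2h to convert from UTC-2).
Aarav in UTC: 09:30-15:30, 17:30-20:00 (add 3h to convert from UTC-3).
Vanya in UTC: 10:30-11:00, 11:30-14:30, 19:00-19:30 (add 2h to convert from UTC-2).
Ines, Viktor, Tomás, Pita, and Aarav can make the full 09:30-10:00 slot — that's 5.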